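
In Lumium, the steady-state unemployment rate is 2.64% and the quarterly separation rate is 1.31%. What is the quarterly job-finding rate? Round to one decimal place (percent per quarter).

Job-finding rate ≈ 48.3% per quarter.

From u* = s/(s+f): f = s·(1−u)/u.
f = 1.31 × (1 − 0.0264) / 0.0264 = 1.2754 / 0.0264 ≈ 48.3% per quarter.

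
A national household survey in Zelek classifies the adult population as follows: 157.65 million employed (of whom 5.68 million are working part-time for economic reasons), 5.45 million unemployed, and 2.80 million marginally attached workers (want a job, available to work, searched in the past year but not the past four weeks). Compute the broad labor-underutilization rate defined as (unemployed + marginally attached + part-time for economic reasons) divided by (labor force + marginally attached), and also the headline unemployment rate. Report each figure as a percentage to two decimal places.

Broad underutilization rate ≈ 8.40%; headline unemployment rate ≈ 3.34%.

Labor force = 157.65 + 5.45 = 163.10 million.
Numerator = 5.45 + 2.80 + 5.68 = 13.93 million.
Denominator = 163.10 + 2.80 = 165.90 million.
Broad rate = 13.93 / 165.90 = 8.40%.
Headline unemployment rate = 5.45 / 163.10 = 3.34%.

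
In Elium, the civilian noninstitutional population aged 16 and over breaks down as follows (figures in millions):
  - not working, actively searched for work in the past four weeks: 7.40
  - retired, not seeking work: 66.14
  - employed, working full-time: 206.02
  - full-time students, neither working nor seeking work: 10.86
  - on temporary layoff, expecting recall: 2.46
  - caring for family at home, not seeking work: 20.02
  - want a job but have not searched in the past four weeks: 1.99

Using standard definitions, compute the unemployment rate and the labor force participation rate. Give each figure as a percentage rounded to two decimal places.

Unemployment rate ≈ 4.57%; labor force participation rate ≈ 68.56%.

Employed = 206.02 million.
Unemployed = 7.40 + 2.46 = 9.86 million (jobless and actively searching, or on temporary layoff).
Labor force = 206.02 + 9.86 = 215.88 million.
Not in labor force = 66.14 + 10.86 + 20.02 + 1.99 = 99.01 million (those not working and not actively searching are outside the labor force — including those who want a job but have given up searching).
Civilian working-age population = 215.88 + 99.01 = 314.89 million.
Unemployment rate = 9.86 / 215.88 = 4.57%.
Labor force participation rate = 215.88 / 314.89 = 68.56%.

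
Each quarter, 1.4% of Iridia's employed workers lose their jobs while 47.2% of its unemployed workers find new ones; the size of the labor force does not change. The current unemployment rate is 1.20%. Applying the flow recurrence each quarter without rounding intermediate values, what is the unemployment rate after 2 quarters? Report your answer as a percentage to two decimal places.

Unemployment rate after two quarters ≈ 2.44%.

With a fixed labor force, u_{t+1} = u_t + s·(1−u_t) − f·u_t = u_t·(1−s−f) + s.
Here 1−s−f = 0.514 and s = 0.014.
u_1 = 0.012000 × 0.514 + 0.014 = 0.020168.
u_2 = 0.020168 × 0.514 + 0.014 = 0.024366.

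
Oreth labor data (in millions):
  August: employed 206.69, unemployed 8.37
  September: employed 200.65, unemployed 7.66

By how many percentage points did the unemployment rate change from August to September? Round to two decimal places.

The unemployment rate changed by −0.21 percentage points.

August: labor force = 206.69 + 8.37 = 215.06; u = 8.37/215.06 = 3.89%.
September: labor force = 200.65 + 7.66 = 208.31; u = 7.66/208.31 = 3.68%.
Change = 3.68% − 3.89% = −0.21 pp.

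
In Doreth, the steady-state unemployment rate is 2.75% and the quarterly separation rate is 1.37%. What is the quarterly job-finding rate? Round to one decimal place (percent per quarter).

Job-finding rate ≈ 48.4% per quarter.

From u* = s/(s+f): f = s·(1−u)/u.
f = 1.37 × (1 − 0.0275) / 0.0275 = 1.3323 / 0.0275 ≈ 48.4% per quarter.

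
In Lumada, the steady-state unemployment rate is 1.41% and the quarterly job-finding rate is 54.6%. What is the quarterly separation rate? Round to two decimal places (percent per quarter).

From u* = s/(s+f): s = u·f/(1−u).
s = 0.0141 × 54.6 / (1 − 0.0141) = 0.7699 / 0.9859 ≈ 0.78% per quarter.

Separation rate ≈ 0.78% per quarter.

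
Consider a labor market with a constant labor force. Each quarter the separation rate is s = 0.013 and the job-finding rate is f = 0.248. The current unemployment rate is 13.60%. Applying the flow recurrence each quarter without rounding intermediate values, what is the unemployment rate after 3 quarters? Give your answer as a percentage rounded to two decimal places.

With a fixed labor force, u_{t+1} = u_t + s·(1−u_t) − f·u_t = u_t·(1−s−f) + s.
Here 1−s−f = 0.739 and s = 0.013.
u_1 = 0.136000 × 0.739 + 0.013 = 0.113504.
u_2 = 0.113504 × 0.739 + 0.013 = 0.096879.
u_3 = 0.096879 × 0.739 + 0.013 = 0.084594.

Unemployment rate after three quarters ≈ 8.46%.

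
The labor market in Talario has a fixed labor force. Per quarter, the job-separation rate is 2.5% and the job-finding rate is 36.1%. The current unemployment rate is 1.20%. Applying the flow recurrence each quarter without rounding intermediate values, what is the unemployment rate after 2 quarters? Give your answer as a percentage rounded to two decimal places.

With a fixed labor force, u_{t+1} = u_t + s·(1−u_t) − f·u_t = u_t·(1−s−f) + s.
Here 1−s−f = 0.614 and s = 0.025.
u_1 = 0.012000 × 0.614 + 0.025 = 0.032368.
u_2 = 0.032368 × 0.614 + 0.025 = 0.044874.

Unemployment rate after two quarters ≈ 4.49%.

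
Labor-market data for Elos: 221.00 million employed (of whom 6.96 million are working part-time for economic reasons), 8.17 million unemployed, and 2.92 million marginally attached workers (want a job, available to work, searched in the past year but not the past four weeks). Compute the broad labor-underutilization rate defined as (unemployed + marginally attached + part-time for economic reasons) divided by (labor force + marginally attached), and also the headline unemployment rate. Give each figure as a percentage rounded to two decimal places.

Broad underutilization rate ≈ 7.78%; headline unemployment rate ≈ 3.57%.

Labor force = 221.00 + 8.17 = 229.17 million.
Numerator = 8.17 + 2.92 + 6.96 = 18.05 million.
Denominator = 229.17 + 2.92 = 232.09 million.
Broad rate = 18.05 / 232.09 = 7.78%.
Headline unemployment rate = 8.17 / 229.17 = 3.57%.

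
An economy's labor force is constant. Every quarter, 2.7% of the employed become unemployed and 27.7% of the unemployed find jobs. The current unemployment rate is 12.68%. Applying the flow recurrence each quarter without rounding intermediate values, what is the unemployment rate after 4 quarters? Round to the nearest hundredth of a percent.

Unemployment rate after four quarters ≈ 9.77%.

With a fixed labor force, u_{t+1} = u_t + s·(1−u_t) − f·u_t = u_t·(1−s−f) + s.
Here 1−s−f = 0.696 and s = 0.027.
u_1 = 0.126800 × 0.696 + 0.027 = 0.115253.
u_2 = 0.115253 × 0.696 + 0.027 = 0.107216.
u_3 = 0.107216 × 0.696 + 0.027 = 0.101622.
u_4 = 0.101622 × 0.696 + 0.027 = 0.097729.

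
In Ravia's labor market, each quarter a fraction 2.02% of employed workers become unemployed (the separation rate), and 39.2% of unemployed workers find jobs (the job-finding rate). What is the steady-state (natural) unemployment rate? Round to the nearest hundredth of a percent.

Steady-state unemployment rate ≈ 4.90%.

At steady state the flows balance: s·E = f·U, so U/(E+U) = s/(s+f).
u* = 2.02 / (2.02 + 39.2) = 2.02 / 41.22 = 4.90%.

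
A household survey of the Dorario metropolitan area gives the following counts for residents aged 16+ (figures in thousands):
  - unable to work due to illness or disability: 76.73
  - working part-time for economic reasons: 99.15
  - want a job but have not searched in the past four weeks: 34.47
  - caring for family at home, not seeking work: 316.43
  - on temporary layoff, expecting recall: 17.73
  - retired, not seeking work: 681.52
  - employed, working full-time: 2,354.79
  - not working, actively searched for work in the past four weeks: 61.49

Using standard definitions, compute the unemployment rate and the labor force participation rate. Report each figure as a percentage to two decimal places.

Unemployment rate ≈ 3.13%; labor force participation rate ≈ 69.55%.

Employed = 99.15 + 2,354.79 = 2,453.94 thousand (anyone who worked, including part-time for economic reasons, counts as employed).
Unemployed = 17.73 + 61.49 = 79.22 thousand (jobless and actively searching, or on temporary layoff).
Labor force = 2,453.94 + 79.22 = 2,533.16 thousand.
Not in labor force = 76.73 + 34.47 + 316.43 + 681.52 = 1,109.15 thousand (those not working and not actively searching are outside the labor force — including those who want a job but have given up searching).
Civilian working-age population = 2,533.16 + 1,109.15 = 3,642.31 thousand.
Unemployment rate = 79.22 / 2,533.16 = 3.13%.
Labor force participation rate = 2,533.16 / 3,642.31 = 69.55%.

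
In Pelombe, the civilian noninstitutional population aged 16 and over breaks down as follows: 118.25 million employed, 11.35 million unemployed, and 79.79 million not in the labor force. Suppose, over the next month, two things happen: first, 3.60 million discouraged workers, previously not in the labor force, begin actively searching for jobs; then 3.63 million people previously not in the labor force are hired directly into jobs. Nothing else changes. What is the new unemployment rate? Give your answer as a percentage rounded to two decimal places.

Initially, labor force = 118.25 + 11.35 = 129.60 million, so u = 11.35/129.60 = 8.76%.
After the first change, unemployed and labor force both rise by 3.60 → E = 118.25, U = 14.95, labor force = 133.20 million.
After the second change, employed and labor force both rise by 3.63; unemployed unchanged → E = 121.88, U = 14.95, labor force = 136.83 million.
New unemployment rate = 14.95 / 136.83 = 10.93%.

New unemployment rate ≈ 10.93%.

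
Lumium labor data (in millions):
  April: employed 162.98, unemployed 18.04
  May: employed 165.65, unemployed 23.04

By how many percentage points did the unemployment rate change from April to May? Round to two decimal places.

April: labor force = 162.98 + 18.04 = 181.02; u = 18.04/181.02 = 9.97%.
May: labor force = 165.65 + 23.04 = 188.69; u = 23.04/188.69 = 12.21%.
Change = 12.21% − 9.97% = +2.24 pp.

The unemployment rate changed by +2.24 percentage points.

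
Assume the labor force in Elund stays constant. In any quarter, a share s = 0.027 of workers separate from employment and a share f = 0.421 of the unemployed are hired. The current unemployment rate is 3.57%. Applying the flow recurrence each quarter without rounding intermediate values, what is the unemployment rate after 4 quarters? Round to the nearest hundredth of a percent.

Unemployment rate after four quarters ≈ 5.80%.

With a fixed labor force, u_{t+1} = u_t + s·(1−u_t) − f·u_t = u_t·(1−s−f) + s.
Here 1−s−f = 0.552 and s = 0.027.
u_1 = 0.035700 × 0.552 + 0.027 = 0.046706.
u_2 = 0.046706 × 0.552 + 0.027 = 0.052782.
u_3 = 0.052782 × 0.552 + 0.027 = 0.056136.
u_4 = 0.056136 × 0.552 + 0.027 = 0.057987.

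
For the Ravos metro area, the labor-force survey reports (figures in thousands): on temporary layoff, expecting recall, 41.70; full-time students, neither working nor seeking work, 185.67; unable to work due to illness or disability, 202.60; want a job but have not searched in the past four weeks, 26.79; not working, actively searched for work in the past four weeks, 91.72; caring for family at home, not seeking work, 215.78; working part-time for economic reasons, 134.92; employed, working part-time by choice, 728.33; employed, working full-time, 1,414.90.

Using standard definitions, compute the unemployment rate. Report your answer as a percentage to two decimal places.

Employed = 134.92 + 728.33 + 1,414.90 = 2,278.15 thousand (anyone who worked, including part-time for economic reasons, counts as employed).
Unemployed = 41.70 + 91.72 = 133.42 thousand (jobless and actively searching, or on temporary layoff).
Labor force = 2,278.15 + 133.42 = 2,411.57 thousand.
Unemployment rate = 133.42 / 2,411.57 = 5.53%.

Unemployment rate ≈ 5.53%.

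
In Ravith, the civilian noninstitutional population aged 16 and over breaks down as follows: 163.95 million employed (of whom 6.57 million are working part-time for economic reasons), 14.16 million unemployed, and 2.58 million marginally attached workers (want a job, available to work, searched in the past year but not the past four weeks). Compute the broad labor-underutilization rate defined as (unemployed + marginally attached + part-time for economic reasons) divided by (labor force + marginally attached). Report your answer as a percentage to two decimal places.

Labor force = 163.95 + 14.16 = 178.11 million.
Numerator = 14.16 + 2.58 + 6.57 = 23.31 million.
Denominator = 178.11 + 2.58 = 180.69 million.
Broad rate = 23.31 / 180.69 = 12.90%.

Broad underutilization rate ≈ 12.90%.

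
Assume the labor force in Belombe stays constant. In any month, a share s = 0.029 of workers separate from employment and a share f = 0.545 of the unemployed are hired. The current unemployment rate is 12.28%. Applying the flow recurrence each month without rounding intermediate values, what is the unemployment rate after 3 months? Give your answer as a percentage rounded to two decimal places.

With a fixed labor force, u_{t+1} = u_t + s·(1−u_t) − f·u_t = u_t·(1−s−f) + s.
Here 1−s−f = 0.426 and s = 0.029.
u_1 = 0.122800 × 0.426 + 0.029 = 0.081313.
u_2 = 0.081313 × 0.426 + 0.029 = 0.063639.
u_3 = 0.063639 × 0.426 + 0.029 = 0.056110.

Unemployment rate after three months ≈ 5.61%.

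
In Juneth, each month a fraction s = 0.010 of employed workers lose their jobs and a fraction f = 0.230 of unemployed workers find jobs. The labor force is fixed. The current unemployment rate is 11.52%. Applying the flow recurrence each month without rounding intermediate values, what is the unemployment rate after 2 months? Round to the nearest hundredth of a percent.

Unemployment rate after two months ≈ 8.41%.

With a fixed labor force, u_{t+1} = u_t + s·(1−u_t) − f·u_t = u_t·(1−s−f) + s.
Here 1−s−f = 0.760 and s = 0.010.
u_1 = 0.115200 × 0.760 + 0.010 = 0.097552.
u_2 = 0.097552 × 0.760 + 0.010 = 0.084140.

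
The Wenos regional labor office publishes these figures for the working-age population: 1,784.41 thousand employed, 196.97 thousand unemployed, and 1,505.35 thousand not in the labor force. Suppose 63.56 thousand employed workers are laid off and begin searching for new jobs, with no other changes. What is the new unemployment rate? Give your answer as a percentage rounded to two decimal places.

Initially, labor force = 1,784.41 + 196.97 = 1,981.38 thousand, so u = 196.97/1,981.38 = 9.94%.
After the change, employed falls and unemployed rises by 63.56; labor force unchanged → E = 1,720.85, U = 260.53, labor force = 1,981.38 thousand.
New unemployment rate = 260.53 / 1,981.38 = 13.15%.

New unemployment rate ≈ 13.15%.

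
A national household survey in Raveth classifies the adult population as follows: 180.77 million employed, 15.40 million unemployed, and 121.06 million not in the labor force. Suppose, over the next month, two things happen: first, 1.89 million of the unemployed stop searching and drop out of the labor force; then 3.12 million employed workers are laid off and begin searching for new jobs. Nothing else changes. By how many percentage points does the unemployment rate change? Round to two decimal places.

Initially, labor force = 180.77 + 15.40 = 196.17 million, so u = 15.40/196.17 = 7.85%.
After the first change, unemployed and labor force both fall by 1.89 → E = 180.77, U = 13.51, labor force = 194.28 million.
After the second change, employed falls and unemployed rises by 3.12; labor force unchanged → E = 177.65, U = 16.63, labor force = 194.28 million.
New unemployment rate = 16.63 / 194.28 = 8.56%.
Change = 8.56% − 7.85% = +0.71 percentage points.

The unemployment rate changes by +0.71 percentage points.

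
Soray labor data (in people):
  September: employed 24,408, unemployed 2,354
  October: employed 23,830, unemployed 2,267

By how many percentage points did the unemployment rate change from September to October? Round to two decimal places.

September: labor force = 24,408 + 2,354 = 26,762; u = 2,354/26,762 = 8.80%.
October: labor force = 23,830 + 2,267 = 26,097; u = 2,267/26,097 = 8.69%.
Change = 8.69% − 8.80% = −0.11 pp.

The unemployment rate changed by −0.11 percentage points.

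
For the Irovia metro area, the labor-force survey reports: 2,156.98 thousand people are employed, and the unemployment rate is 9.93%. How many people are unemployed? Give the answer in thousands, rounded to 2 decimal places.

Let U be the number unemployed. The labor force is E + U, and U/(E+U) = 0.0993.
So U = 0.0993 × 2,156.98 / (1 − 0.0993) = 214.1881 / 0.9007 ≈ 237.80 thousand.

About 237.80 thousand are unemployed.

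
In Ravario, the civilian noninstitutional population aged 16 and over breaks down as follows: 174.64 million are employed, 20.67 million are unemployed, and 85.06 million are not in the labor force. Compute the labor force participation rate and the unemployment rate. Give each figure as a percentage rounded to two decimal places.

Labor force = employed + unemployed = 174.64 + 20.67 = 195.31 million.
Working-age population = 195.31 + 85.06 = 280.37 million.
Unemployment rate = 20.67 / 195.31 = 10.58%.
Labor force participation rate = 195.31 / 280.37 = 69.66%.

Labor force participation rate ≈ 69.66%; unemployment rate ≈ 10.58%.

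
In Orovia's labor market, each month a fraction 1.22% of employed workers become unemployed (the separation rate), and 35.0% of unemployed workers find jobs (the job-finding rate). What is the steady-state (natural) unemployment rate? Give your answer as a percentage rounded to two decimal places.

At steady state the flows balance: s·E = f·U, so U/(E+U) = s/(s+f).
u* = 1.22 / (1.22 + 35.0) = 1.22 / 36.22 = 3.37%.

Steady-state unemployment rate ≈ 3.37%.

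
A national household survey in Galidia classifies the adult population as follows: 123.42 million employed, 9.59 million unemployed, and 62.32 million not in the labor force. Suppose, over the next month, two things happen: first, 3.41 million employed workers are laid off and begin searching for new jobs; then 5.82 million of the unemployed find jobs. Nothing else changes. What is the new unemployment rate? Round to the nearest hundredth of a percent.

New unemployment rate ≈ 5.40%.

Initially, labor force = 123.42 + 9.59 = 133.01 million, so u = 9.59/133.01 = 7.21%.
After the first change, employed falls and unemployed rises by 3.41; labor force unchanged → E = 120.01, U = 13.00, labor force = 133.01 million.
After the second change, unemployed falls and employed rises by 5.82; labor force unchanged → E = 125.83, U = 7.18, labor force = 133.01 million.
New unemployment rate = 7.18 / 133.01 = 5.40%.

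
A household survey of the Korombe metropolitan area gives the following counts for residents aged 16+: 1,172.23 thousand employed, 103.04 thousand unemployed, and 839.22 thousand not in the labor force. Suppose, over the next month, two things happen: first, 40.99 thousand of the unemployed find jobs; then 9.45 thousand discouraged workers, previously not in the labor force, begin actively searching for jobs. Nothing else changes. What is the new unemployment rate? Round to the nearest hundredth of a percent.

Initially, labor force = 1,172.23 + 103.04 = 1,275.27 thousand, so u = 103.04/1,275.27 = 8.08%.
After the first change, unemployed falls and employed rises by 40.99; labor force unchanged → E = 1,213.22, U = 62.05, labor force = 1,275.27 thousand.
After the second change, unemployed and labor force both rise by 9.45 → E = 1,213.22, U = 71.50, labor force = 1,284.72 thousand.
New unemployment rate = 71.50 / 1,284.72 = 5.57%.

New unemployment rate ≈ 5.57%.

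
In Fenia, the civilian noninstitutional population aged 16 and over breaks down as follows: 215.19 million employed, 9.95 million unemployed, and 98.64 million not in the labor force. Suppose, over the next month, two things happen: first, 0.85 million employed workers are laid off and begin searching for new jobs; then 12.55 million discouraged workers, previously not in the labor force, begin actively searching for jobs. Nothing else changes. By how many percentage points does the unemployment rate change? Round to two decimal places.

Initially, labor force = 215.19 + 9.95 = 225.14 million, so u = 9.95/225.14 = 4.42%.
After the first change, employed falls and unemployed rises by 0.85; labor force unchanged → E = 214.34, U = 10.80, labor force = 225.14 million.
After the second change, unemployed and labor force both rise by 12.55 → E = 214.34, U = 23.35, labor force = 237.69 million.
New unemployment rate = 23.35 / 237.69 = 9.82%.
Change = 9.82% − 4.42% = +5.40 percentage points.

The unemployment rate changes by +5.40 percentage points.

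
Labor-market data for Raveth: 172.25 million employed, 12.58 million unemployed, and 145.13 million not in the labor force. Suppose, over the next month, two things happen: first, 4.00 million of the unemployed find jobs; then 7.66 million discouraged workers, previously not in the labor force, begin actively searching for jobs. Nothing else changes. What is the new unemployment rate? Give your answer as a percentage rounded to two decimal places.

New unemployment rate ≈ 8.44%.

Initially, labor force = 172.25 + 12.58 = 184.83 million, so u = 12.58/184.83 = 6.81%.
After the first change, unemployed falls and employed rises by 4.00; labor force unchanged → E = 176.25, U = 8.58, labor force = 184.83 million.
After the second change, unemployed and labor force both rise by 7.66 → E = 176.25, U = 16.24, labor force = 192.49 million.
New unemployment rate = 16.24 / 192.49 = 8.44%.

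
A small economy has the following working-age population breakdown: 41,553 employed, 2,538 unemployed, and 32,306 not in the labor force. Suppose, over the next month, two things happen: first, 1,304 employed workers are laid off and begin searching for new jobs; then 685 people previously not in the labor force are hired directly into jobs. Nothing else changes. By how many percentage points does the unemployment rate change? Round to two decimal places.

Initially, labor force = 41,553 + 2,538 = 44,091, so u = 2,538/44,091 = 5.76%.
After the first change, employed falls and unemployed rises by 1,304; labor force unchanged → E = 40,249, U = 3,842, labor force = 44,091.
After the second change, employed and labor force both rise by 685; unemployed unchanged → E = 40,934, U = 3,842, labor force = 44,776.
New unemployment rate = 3,842 / 44,776 = 8.58%.
Change = 8.58% − 5.76% = +2.82 percentage points.

The unemployment rate changes by +2.82 percentage points.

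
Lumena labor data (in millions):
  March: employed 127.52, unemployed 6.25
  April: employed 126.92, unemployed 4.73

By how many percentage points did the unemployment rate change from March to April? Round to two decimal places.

March: labor force = 127.52 + 6.25 = 133.77; u = 6.25/133.77 = 4.67%.
April: labor force = 126.92 + 4.73 = 131.65; u = 4.73/131.65 = 3.59%.
Change = 3.59% − 4.67% = −1.08 pp.

The unemployment rate changed by −1.08 percentage points.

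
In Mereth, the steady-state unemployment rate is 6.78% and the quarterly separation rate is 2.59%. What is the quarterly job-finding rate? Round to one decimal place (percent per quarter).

Job-finding rate ≈ 35.6% per quarter.

From u* = s/(s+f): f = s·(1−u)/u.
f = 2.59 × (1 − 0.0678) / 0.0678 = 2.4144 / 0.0678 ≈ 35.6% per quarter.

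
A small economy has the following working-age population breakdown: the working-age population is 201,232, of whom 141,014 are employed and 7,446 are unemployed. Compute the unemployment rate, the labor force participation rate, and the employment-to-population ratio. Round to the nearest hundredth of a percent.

Labor force = employed + unemployed = 141,014 + 7,446 = 148,460.
Unemployment rate = 7,446 / 148,460 = 5.02%.
Labor force participation rate = 148,460 / 201,232 = 73.78%.
Employment-population ratio = 141,014 / 201,232 = 70.08%.

Unemployment rate ≈ 5.02%; labor force participation rate ≈ 73.78%; employment-population ratio ≈ 70.08%.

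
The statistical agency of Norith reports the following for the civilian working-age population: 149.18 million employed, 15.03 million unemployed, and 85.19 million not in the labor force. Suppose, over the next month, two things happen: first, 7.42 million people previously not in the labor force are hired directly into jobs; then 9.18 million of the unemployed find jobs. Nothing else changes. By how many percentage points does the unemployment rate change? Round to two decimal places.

Initially, labor force = 149.18 + 15.03 = 164.21 million, so u = 15.03/164.21 = 9.15%.
After the first change, employed and labor force both rise by 7.42; unemployed unchanged → E = 156.60, U = 15.03, labor force = 171.63 million.
After the second change, unemployed falls and employed rises by 9.18; labor force unchanged → E = 165.78, U = 5.85, labor force = 171.63 million.
New unemployment rate = 5.85 / 171.63 = 3.41%.
Change = 3.41% − 9.15% = −5.74 percentage points.

The unemployment rate changes by −5.74 percentage points.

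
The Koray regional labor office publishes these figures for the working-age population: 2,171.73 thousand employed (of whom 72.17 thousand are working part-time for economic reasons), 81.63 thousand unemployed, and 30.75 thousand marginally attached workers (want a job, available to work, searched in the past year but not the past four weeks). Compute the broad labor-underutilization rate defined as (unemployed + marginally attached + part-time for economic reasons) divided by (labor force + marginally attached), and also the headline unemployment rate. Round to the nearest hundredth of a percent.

Broad underutilization rate ≈ 8.08%; headline unemployment rate ≈ 3.62%.

Labor force = 2,171.73 + 81.63 = 2,253.36 thousand.
Numerator = 81.63 + 30.75 + 72.17 = 184.55 thousand.
Denominator = 2,253.36 + 30.75 = 2,284.11 thousand.
Broad rate = 184.55 / 2,284.11 = 8.08%.
Headline unemployment rate = 81.63 / 2,253.36 = 3.62%.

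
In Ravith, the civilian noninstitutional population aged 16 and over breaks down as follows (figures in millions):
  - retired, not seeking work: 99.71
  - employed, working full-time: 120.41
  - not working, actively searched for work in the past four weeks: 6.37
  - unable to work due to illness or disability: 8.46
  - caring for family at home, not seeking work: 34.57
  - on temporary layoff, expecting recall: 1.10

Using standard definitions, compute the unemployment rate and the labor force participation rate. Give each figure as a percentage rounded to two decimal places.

Unemployment rate ≈ 5.84%; labor force participation rate ≈ 47.25%.

Employed = 120.41 million.
Unemployed = 6.37 + 1.10 = 7.47 million (jobless and actively searching, or on temporary layoff).
Labor force = 120.41 + 7.47 = 127.88 million.
Not in labor force = 99.71 + 8.46 + 34.57 = 142.74 million (those not working and not actively searching are outside the labor force).
Civilian working-age population = 127.88 + 142.74 = 270.62 million.
Unemployment rate = 7.47 / 127.88 = 5.84%.
Labor force participation rate = 127.88 / 270.62 = 47.25%.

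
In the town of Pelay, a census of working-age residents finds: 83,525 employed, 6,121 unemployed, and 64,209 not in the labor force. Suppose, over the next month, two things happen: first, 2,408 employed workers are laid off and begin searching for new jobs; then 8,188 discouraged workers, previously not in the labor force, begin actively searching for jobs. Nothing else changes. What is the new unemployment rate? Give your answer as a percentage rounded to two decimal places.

Initially, labor force = 83,525 + 6,121 = 89,646, so u = 6,121/89,646 = 6.83%.
After the first change, employed falls and unemployed rises by 2,408; labor force unchanged → E = 81,117, U = 8,529, labor force = 89,646.
After the second change, unemployed and labor force both rise by 8,188 → E = 81,117, U = 16,717, labor force = 97,834.
New unemployment rate = 16,717 / 97,834 = 17.09%.

New unemployment rate ≈ 17.09%.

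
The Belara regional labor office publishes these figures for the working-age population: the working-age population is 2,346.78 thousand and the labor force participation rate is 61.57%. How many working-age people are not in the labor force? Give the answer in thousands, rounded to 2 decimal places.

About 901.87 thousand are not in the labor force.

Share not in the labor force = 1 − 0.6157 = 0.3843.
Not in labor force = 0.3843 × 2,346.78 ≈ 901.87 thousand.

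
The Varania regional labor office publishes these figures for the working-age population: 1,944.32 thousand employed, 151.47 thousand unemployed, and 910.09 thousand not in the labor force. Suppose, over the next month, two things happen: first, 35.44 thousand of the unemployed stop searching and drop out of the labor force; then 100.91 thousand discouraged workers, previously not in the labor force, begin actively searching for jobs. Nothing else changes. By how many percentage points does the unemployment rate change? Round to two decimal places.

The unemployment rate changes by +2.81 percentage points.

Initially, labor force = 1,944.32 + 151.47 = 2,095.79 thousand, so u = 151.47/2,095.79 = 7.23%.
After the first change, unemployed and labor force both fall by 35.44 → E = 1,944.32, U = 116.03, labor force = 2,060.35 thousand.
After the second change, unemployed and labor force both rise by 100.91 → E = 1,944.32, U = 216.94, labor force = 2,161.26 thousand.
New unemployment rate = 216.94 / 2,161.26 = 10.04%.
Change = 10.04% − 7.23% = +2.81 percentage points.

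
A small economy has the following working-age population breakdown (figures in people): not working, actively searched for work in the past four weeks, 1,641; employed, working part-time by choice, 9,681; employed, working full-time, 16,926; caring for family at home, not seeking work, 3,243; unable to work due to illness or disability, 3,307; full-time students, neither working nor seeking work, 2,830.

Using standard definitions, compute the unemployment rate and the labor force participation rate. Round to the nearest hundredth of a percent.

Unemployment rate ≈ 5.81%; labor force participation rate ≈ 75.07%.

Employed = 9,681 + 16,926 = 26,607.
Unemployed = 1,641.
Labor force = 26,607 + 1,641 = 28,248.
Not in labor force = 3,243 + 3,307 + 2,830 = 9,380 (those not working and not actively searching are outside the labor force).
Civilian working-age population = 28,248 + 9,380 = 37,628.
Unemployment rate = 1,641 / 28,248 = 5.81%.
Labor force participation rate = 28,248 / 37,628 = 75.07%.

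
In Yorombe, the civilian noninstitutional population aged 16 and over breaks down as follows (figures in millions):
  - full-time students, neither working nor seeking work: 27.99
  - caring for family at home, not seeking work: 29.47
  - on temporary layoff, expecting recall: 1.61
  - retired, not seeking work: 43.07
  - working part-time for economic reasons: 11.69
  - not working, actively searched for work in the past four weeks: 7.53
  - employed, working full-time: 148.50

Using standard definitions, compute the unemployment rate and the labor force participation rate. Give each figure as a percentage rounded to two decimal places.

Unemployment rate ≈ 5.40%; labor force participation rate ≈ 62.75%.

Employed = 11.69 + 148.50 = 160.19 million (anyone who worked, including part-time for economic reasons, counts as employed).
Unemployed = 1.61 + 7.53 = 9.14 million (jobless and actively searching, or on temporary layoff).
Labor force = 160.19 + 9.14 = 169.33 million.
Not in labor force = 27.99 + 29.47 + 43.07 = 100.53 million (those not working and not actively searching are outside the labor force).
Civilian working-age population = 169.33 + 100.53 = 269.86 million.
Unemployment rate = 9.14 / 169.33 = 5.40%.
Labor force participation rate = 169.33 / 269.86 = 62.75%.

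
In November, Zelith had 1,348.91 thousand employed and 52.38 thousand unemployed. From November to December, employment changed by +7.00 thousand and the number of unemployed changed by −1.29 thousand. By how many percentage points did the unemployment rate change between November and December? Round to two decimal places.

November: labor force = 1,348.91 + 52.38 = 1,401.29; u = 52.38/1,401.29 = 3.74%.
December: labor force = 1,355.91 + 51.09 = 1,407.00; u = 51.09/1,407.00 = 3.63%.
Change = 3.63% − 3.74% = −0.11 pp.

The unemployment rate changed by −0.11 percentage points.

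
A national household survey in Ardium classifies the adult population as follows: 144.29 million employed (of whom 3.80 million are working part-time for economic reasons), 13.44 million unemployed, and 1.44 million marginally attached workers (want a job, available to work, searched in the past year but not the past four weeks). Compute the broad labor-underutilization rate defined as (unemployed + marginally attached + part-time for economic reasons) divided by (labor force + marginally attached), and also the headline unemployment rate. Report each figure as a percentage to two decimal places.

Broad underutilization rate ≈ 11.74%; headline unemployment rate ≈ 8.52%.

Labor force = 144.29 + 13.44 = 157.73 million.
Numerator = 13.44 + 1.44 + 3.80 = 18.68 million.
Denominator = 157.73 + 1.44 = 159.17 million.
Broad rate = 18.68 / 159.17 = 11.74%.
Headline unemployment rate = 13.44 / 157.73 = 8.52%.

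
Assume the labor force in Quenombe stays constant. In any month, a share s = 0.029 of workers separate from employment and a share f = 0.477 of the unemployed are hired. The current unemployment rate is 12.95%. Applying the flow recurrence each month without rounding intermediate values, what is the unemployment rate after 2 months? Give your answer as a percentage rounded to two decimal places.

With a fixed labor force, u_{t+1} = u_t + s·(1−u_t) − f·u_t = u_t·(1−s−f) + s.
Here 1−s−f = 0.494 and s = 0.029.
u_1 = 0.129500 × 0.494 + 0.029 = 0.092973.
u_2 = 0.092973 × 0.494 + 0.029 = 0.074929.

Unemployment rate after two months ≈ 7.49%.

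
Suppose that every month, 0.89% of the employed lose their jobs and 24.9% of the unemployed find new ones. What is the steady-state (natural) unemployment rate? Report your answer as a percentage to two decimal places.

Steady-state unemployment rate ≈ 3.45%.

At steady state the flows balance: s·E = f·U, so U/(E+U) = s/(s+f).
u* = 0.89 / (0.89 + 24.9) = 0.89 / 25.79 = 3.45%.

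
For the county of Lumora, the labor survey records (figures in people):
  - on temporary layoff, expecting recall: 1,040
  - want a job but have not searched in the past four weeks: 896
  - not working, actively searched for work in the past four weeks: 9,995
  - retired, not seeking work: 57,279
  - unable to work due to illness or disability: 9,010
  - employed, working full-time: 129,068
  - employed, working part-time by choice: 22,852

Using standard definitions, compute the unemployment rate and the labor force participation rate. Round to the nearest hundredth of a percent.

Employed = 129,068 + 22,852 = 151,920.
Unemployed = 1,040 + 9,995 = 11,035 (jobless and actively searching, or on temporary layoff).
Labor force = 151,920 + 11,035 = 162,955.
Not in labor force = 896 + 57,279 + 9,010 = 67,185 (those not working and not actively searching are outside the labor force — including those who want a job but have given up searching).
Civilian working-age population = 162,955 + 67,185 = 230,140.
Unemployment rate = 11,035 / 162,955 = 6.77%.
Labor force participation rate = 162,955 / 230,140 = 70.81%.

Unemployment rate ≈ 6.77%; labor force participation rate ≈ 70.81%.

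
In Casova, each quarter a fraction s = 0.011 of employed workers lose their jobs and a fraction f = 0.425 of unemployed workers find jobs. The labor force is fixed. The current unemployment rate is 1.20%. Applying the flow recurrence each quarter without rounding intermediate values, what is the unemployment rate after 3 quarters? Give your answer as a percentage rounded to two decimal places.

Unemployment rate after three quarters ≈ 2.29%.

With a fixed labor force, u_{t+1} = u_t + s·(1−u_t) − f·u_t = u_t·(1−s−f) + s.
Here 1−s−f = 0.564 and s = 0.011.
u_1 = 0.012000 × 0.564 + 0.011 = 0.017768.
u_2 = 0.017768 × 0.564 + 0.011 = 0.021021.
u_3 = 0.021021 × 0.564 + 0.011 = 0.022856.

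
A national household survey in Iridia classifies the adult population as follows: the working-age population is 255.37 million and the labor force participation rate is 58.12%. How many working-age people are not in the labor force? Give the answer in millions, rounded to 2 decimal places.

About 106.95 million are not in the labor force.

Share not in the labor force = 1 − 0.5812 = 0.4188.
Not in labor force = 0.4188 × 255.37 ≈ 106.95 million.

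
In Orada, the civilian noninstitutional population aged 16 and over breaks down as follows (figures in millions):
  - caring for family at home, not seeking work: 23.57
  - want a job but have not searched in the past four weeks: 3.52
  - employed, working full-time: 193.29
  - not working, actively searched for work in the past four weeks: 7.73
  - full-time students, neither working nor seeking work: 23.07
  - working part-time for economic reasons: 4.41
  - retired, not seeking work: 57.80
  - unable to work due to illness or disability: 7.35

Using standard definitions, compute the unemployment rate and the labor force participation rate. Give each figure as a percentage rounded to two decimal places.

Unemployment rate ≈ 3.76%; labor force participation rate ≈ 64.05%.

Employed = 193.29 + 4.41 = 197.70 million (anyone who worked, including part-time for economic reasons, counts as employed).
Unemployed = 7.73 million.
Labor force = 197.70 + 7.73 = 205.43 million.
Not in labor force = 23.57 + 3.52 + 23.07 + 57.80 + 7.35 = 115.31 million (those not working and not actively searching are outside the labor force — including those who want a job but have given up searching).
Civilian working-age population = 205.43 + 115.31 = 320.74 million.
Unemployment rate = 7.73 / 205.43 = 3.76%.
Labor force participation rate = 205.43 / 320.74 = 64.05%.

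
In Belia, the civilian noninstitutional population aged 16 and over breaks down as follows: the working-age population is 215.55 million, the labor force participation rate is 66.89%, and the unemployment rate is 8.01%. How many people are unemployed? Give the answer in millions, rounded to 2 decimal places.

Labor force = 0.6689 × 215.55 = 144.18 million.
Unemployed = 0.0801 × 144.18 ≈ 11.55 million.

About 11.55 million are unemployed.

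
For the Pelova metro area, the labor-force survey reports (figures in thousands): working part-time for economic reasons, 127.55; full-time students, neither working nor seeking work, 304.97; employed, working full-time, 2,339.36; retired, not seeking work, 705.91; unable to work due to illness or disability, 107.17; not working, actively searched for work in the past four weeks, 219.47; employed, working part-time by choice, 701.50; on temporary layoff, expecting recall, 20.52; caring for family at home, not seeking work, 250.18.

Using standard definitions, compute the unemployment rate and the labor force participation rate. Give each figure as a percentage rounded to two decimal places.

Employed = 127.55 + 2,339.36 + 701.50 = 3,168.41 thousand (anyone who worked, including part-time for economic reasons, counts as employed).
Unemployed = 219.47 + 20.52 = 239.99 thousand (jobless and actively searching, or on temporary layoff).
Labor force = 3,168.41 + 239.99 = 3,408.40 thousand.
Not in labor force = 304.97 + 705.91 + 107.17 + 250.18 = 1,368.23 thousand (those not working and not actively searching are outside the labor force).
Civilian working-age population = 3,408.40 + 1,368.23 = 4,776.63 thousand.
Unemployment rate = 239.99 / 3,408.40 = 7.04%.
Labor force participation rate = 3,408.40 / 4,776.63 = 71.36%.

Unemployment rate ≈ 7.04%; labor force participation rate ≈ 71.36%.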